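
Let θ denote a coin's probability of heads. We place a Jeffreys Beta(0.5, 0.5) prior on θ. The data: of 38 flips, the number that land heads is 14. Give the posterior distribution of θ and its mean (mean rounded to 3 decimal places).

Observing 14 successes and 24 failures updates Beta(0.5, 0.5) by adding the success and failure counts to the two shape parameters: α = 0.5+14 = 14.5, β = 0.5+24 = 24.5.
Posterior mean = α/(α+β) = 14.5/39 = 0.372.

Posterior: Beta(14.5, 24.5); mean ≈ 0.372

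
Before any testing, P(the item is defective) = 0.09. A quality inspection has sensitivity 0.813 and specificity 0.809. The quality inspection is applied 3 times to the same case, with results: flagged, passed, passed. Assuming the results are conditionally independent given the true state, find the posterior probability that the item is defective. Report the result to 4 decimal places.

Posterior P(H) ≈ 0.0220

Let H be the event that the item is defective; start with P(H) = 0.09. P('flagged'|H) = 0.813, P('flagged'|¬H) = 0.191.
Update on result 1 ('flagged'): P(H) ← 0.813·0.0900 / (0.813·0.0900 + 0.191·0.9100) = 0.073170/0.24698 = 0.2963.
Update on result 2 ('passed'): P(H) ← 0.187·0.2963 / (0.187·0.2963 + 0.809·0.7037) = 0.055400/0.62473 = 0.0887.
Update on result 3 ('passed'): P(H) ← 0.187·0.0887 / (0.187·0.0887 + 0.809·0.9113) = 0.016583/0.75384 = 0.0220.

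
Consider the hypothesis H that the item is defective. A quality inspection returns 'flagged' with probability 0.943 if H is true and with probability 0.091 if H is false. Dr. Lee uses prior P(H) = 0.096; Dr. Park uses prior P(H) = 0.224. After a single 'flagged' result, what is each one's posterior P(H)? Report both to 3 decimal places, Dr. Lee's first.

P('+'|H) = 0.943, P('+'|¬H) = 0.091.
Dr. Lee: numerator 0.943·0.096 = 0.090528; evidence = 0.090528+0.091·0.904 = 0.17279; posterior = 0.524.
Dr. Park: numerator 0.943·0.224 = 0.21123; evidence = 0.21123+0.091·0.776 = 0.28185; posterior = 0.749.

Dr. Lee: 0.524; Dr. Park: 0.749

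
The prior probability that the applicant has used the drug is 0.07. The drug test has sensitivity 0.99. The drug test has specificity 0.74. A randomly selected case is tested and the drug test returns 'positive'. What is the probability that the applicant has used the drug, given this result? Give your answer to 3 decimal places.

Let H be the event that the applicant has used the drug. P(H) = 0.07, so P(¬H) = 0.93. With E the 'positive' result, P(E|H) = 0.99 and P(E|¬H) = 0.26.
P(E) = 0.99·0.07 + 0.26·0.93 = 0.069300 + 0.24180 = 0.31110.
By Bayes' theorem, P(H|E) = 0.069300 / 0.31110 = 0.223.

P(H | E) ≈ 0.223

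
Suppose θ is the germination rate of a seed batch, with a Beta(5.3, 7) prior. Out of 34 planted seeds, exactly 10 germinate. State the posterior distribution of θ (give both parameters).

Posterior: Beta(15.3, 31)

The binomial likelihood is conjugate to the Beta prior: with 10 successes and 24 failures, the posterior is Beta(5.3+10, 7+24) = Beta(15.3, 31).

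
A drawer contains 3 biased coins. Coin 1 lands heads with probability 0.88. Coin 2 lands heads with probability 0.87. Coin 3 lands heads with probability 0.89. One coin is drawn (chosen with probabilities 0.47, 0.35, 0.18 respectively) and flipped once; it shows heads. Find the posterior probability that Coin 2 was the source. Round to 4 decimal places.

Posterior probability ≈ 0.3467

P(heads|C1) = 0.88; P(heads|C2) = 0.87; P(heads|C3) = 0.89.
Prior × likelihood for each source: 0.47·0.88=0.4136, 0.35·0.87=0.3045, 0.18·0.89=0.1602. Summing gives P(heads) = 0.87830.
P(Coin 2 | heads) = 0.3045 / 0.87830 = 0.3467.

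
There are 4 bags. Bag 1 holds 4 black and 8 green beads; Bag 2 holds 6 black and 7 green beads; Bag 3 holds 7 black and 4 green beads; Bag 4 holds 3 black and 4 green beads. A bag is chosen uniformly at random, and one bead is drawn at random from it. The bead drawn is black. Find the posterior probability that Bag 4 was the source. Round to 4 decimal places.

Posterior probability ≈ 0.2304

Tabulate prior·likelihood by source: [1] prior 0.25, lik 0.3333, product 0.08333; [2] prior 0.25, lik 0.4615, product 0.1154; [3] prior 0.25, lik 0.6364, product 0.1591; [4] prior 0.25, lik 0.4286, product 0.1071.
Normalizing constant = 0.46495; the posterior for Bag 4 is its product over the sum, 0.1071/0.46495 = 0.2304.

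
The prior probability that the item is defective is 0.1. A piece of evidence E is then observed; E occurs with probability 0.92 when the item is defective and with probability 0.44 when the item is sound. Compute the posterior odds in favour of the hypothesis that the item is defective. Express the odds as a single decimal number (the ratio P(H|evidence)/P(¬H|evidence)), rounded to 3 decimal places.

Prior odds = 0.1/(1−0.1) = 0.11111. In log-odds, ln(0.11111) = -2.1972.
Add log likelihood ratio: ln(2.0909) = 0.73760.
Posterior log-odds = -1.4596, so posterior odds = exp(-1.4596) = 0.23232.

Posterior odds ≈ 0.232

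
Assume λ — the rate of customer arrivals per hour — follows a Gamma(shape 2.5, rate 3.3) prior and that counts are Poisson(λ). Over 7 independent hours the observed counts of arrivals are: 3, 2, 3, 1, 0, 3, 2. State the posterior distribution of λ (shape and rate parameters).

The Poisson likelihood adds the total count to the shape and the number of exposure periods to the rate. Here ∑xᵢ = 14 and n = 7, so shape 2.5→16.5 and rate 3.3→10.3.

Posterior: Gamma(shape=16.5, rate=10.3)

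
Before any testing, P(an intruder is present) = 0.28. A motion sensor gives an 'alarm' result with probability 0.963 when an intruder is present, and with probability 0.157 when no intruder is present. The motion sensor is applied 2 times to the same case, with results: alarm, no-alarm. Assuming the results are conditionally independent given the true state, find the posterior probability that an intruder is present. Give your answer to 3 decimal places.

With H the event that an intruder is present, the joint likelihood of the observed sequence is P(data|H) = 0.963·0.037 = 0.035631 and P(data|¬H) = 0.157·0.843 = 0.13235.
Bayes: P(H|data) = 0.28·0.035631 / (0.28·0.035631 + 0.72·0.13235) = 0.0099767/0.10527 = 0.0948.

Posterior P(H) ≈ 0.095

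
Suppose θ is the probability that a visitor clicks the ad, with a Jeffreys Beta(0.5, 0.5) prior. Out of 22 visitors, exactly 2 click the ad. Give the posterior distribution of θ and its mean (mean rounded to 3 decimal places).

Posterior: Beta(2.5, 20.5); mean ≈ 0.109

Observing 2 successes and 20 failures updates Beta(0.5, 0.5) by adding the success and failure counts to the two shape parameters: α = 0.5+2 = 2.5, β = 0.5+20 = 20.5.
E[θ | data] = 2.5/(2.5+20.5) = 0.109.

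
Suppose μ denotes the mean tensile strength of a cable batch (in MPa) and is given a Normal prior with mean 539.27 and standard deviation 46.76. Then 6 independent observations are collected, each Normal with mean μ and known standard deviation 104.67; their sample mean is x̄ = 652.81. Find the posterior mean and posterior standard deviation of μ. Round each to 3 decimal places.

Prior precision 1/τ₀² = 1/46.76² = 0.00045735; data precision n/σ² = 6/104.67² = 0.00054765.
Posterior precision = 0.00045735 + 0.00054765 = 0.00100501, giving posterior SD = 1/√0.00100501 = 31.544.
Posterior mean = (0.00045735·539.27 + 0.00054765·652.81) / 0.00100501 = 601.141.

Posterior mean ≈ 601.141; posterior SD ≈ 31.544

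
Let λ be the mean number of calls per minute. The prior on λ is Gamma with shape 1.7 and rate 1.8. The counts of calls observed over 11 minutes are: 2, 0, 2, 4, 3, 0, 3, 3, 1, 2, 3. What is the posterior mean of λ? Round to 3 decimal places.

Posterior mean ≈ 1.930

Total count ∑xᵢ = 23 over n = 11 minutes.
Gamma is conjugate to the Poisson likelihood: posterior is Gamma(shape = 1.7+23 = 24.7, rate = 1.8+11 = 12.8).
E[λ | data] = 24.7/12.8 = 1.930.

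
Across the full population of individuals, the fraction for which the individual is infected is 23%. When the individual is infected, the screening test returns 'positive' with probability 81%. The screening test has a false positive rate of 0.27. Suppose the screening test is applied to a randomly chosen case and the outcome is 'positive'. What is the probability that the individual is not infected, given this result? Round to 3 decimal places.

P(¬H | E) ≈ 0.527

Write H for 'the individual is infected'. Prior odds H:¬H = 0.23/0.77 = 0.29870. For the 'positive' outcome, the likelihood ratio is 0.81/0.27 = 3.0000.
Posterior odds = 0.29870 × 3.0000 = 0.89610, so P(H|E) = 0.89610/(1+0.89610) = 0.473. Then P(¬H|E) = 1 − 0.473 = 0.527.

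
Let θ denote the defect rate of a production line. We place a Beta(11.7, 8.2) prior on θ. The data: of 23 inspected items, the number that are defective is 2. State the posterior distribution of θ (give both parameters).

Observing 2 successes and 21 failures updates Beta(11.7, 8.2) by adding the success and failure counts to the two shape parameters: α = 11.7+2 = 13.7, β = 8.2+21 = 29.2.

Posterior: Beta(13.7, 29.2)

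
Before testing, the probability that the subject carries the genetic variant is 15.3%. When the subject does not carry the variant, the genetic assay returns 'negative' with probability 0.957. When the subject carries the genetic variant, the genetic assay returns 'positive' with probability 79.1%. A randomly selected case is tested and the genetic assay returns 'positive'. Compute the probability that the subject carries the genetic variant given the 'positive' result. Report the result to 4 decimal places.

P(H | E) ≈ 0.7687

Let H be the event that the subject carries the genetic variant. P(H) = 0.153, so P(¬H) = 0.847. With E the 'positive' result, P(E|H) = 0.791 and P(E|¬H) = 0.043.
P(E) = 0.791·0.153 + 0.043·0.847 = 0.12102 + 0.036421 = 0.15744.
By Bayes' theorem, P(H|E) = 0.12102 / 0.15744 = 0.7687.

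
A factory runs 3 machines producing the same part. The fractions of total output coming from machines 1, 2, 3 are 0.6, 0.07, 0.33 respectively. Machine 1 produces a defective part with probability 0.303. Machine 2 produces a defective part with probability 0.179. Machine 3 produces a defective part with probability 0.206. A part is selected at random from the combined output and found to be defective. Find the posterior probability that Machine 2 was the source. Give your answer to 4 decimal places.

Tabulate prior·likelihood by source: [1] prior 0.6, lik 0.303, product 0.1818; [2] prior 0.07, lik 0.179, product 0.01253; [3] prior 0.33, lik 0.206, product 0.06798.
Normalizing constant = 0.26231; the posterior for Machine 2 is its product over the sum, 0.01253/0.26231 = 0.0478.

Posterior probability ≈ 0.0478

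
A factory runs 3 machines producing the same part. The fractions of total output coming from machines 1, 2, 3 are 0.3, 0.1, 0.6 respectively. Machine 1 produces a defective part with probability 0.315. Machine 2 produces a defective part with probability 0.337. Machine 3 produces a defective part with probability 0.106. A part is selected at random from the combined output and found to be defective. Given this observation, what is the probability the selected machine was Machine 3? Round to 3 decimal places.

Tabulate prior·likelihood by source: [1] prior 0.3, lik 0.315, product 0.09450; [2] prior 0.1, lik 0.337, product 0.03370; [3] prior 0.6, lik 0.106, product 0.06360.
Normalizing constant = 0.19180; the posterior for Machine 3 is its product over the sum, 0.06360/0.19180 = 0.332.

Posterior probability ≈ 0.332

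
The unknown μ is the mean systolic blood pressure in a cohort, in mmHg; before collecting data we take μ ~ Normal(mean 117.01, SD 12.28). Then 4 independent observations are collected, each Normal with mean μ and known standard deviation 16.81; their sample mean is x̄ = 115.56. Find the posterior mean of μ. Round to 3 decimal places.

Prior precision 1/τ₀² = 1/12.28² = 0.00663137; data precision n/σ² = 4/16.81² = 0.0141555.
Posterior precision = 0.00663137 + 0.0141555 = 0.0207868.
Posterior mean = (0.00663137·117.01 + 0.0141555·115.56) / 0.0207868 = 116.023.

Posterior mean ≈ 116.023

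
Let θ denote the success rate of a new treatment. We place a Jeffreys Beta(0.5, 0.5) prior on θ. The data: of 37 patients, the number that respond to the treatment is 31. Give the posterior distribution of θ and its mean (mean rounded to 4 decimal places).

Posterior: Beta(31.5, 6.5); mean ≈ 0.8289

Observing 31 successes and 6 failures updates Beta(0.5, 0.5) by adding the success and failure counts to the two shape parameters: α = 0.5+31 = 31.5, β = 0.5+6 = 6.5.
Posterior mean = α/(α+β) = 31.5/38 = 0.8289.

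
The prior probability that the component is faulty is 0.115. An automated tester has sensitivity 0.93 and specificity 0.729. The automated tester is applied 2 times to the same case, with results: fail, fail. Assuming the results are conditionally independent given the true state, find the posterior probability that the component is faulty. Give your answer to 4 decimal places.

Posterior P(H) ≈ 0.6048

With H the event that the component is faulty, the joint likelihood of the observed sequence is P(data|H) = 0.93·0.93 = 0.86490 and P(data|¬H) = 0.271·0.271 = 0.073441.
Bayes: P(H|data) = 0.115·0.86490 / (0.115·0.86490 + 0.885·0.073441) = 0.099464/0.16446 = 0.6048.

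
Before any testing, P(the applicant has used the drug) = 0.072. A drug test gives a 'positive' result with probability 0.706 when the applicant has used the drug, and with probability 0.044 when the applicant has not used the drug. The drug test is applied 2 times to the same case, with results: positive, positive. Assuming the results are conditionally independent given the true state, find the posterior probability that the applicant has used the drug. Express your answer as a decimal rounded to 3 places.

Posterior P(H) ≈ 0.952

With H the event that the applicant has used the drug, the joint likelihood of the observed sequence is P(data|H) = 0.706·0.706 = 0.49844 and P(data|¬H) = 0.044·0.044 = 0.0019360.
Bayes: P(H|data) = 0.072·0.49844 / (0.072·0.49844 + 0.928·0.0019360) = 0.035887/0.037684 = 0.9523.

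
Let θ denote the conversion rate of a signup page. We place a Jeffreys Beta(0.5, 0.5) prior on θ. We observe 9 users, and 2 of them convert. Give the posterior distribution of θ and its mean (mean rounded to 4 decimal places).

Posterior: Beta(2.5, 7.5); mean ≈ 0.2500

The binomial likelihood is conjugate to the Beta prior: with 2 successes and 7 failures, the posterior is Beta(0.5+2, 0.5+7) = Beta(2.5, 7.5).
E[θ | data] = 2.5/(2.5+7.5) = 0.2500.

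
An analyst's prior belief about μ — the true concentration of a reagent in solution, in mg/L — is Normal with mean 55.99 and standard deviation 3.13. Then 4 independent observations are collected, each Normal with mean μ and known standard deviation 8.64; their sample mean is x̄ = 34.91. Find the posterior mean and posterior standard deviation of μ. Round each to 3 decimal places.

Posterior mean ≈ 48.733; posterior SD ≈ 2.535

With known σ, the Normal prior is conjugate. Weight on the data is w = (n/σ²)/(n/σ² + 1/τ₀²) = 0.0535837/(0.0535837+0.102073) = 0.34424.
Posterior mean = w·x̄ + (1−w)·μ₀ = 0.34424·34.91 + 0.65576·55.99 = 48.733. Posterior variance = 1/(0.0535837+0.102073) = 6.42439, so SD = 2.535.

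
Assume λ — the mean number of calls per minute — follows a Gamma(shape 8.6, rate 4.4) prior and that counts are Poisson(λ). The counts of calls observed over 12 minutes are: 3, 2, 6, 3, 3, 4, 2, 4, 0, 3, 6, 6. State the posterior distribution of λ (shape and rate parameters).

Total count ∑xᵢ = 42 over n = 12 minutes.
Gamma is conjugate to the Poisson likelihood: posterior is Gamma(shape = 8.6+42 = 50.6, rate = 4.4+12 = 16.4).

Posterior: Gamma(shape=50.6, rate=16.4)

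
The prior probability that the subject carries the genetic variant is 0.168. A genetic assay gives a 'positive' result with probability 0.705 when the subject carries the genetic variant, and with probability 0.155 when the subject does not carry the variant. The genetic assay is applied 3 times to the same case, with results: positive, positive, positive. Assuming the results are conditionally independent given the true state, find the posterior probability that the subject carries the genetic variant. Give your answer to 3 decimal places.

Posterior P(H) ≈ 0.950

Let H be the event that the subject carries the genetic variant; start with P(H) = 0.168. P('positive'|H) = 0.705, P('positive'|¬H) = 0.155.
Update on result 1 ('positive'): P(H) ← 0.705·0.1680 / (0.705·0.1680 + 0.155·0.8320) = 0.11844/0.24740 = 0.4787.
Update on result 2 ('positive'): P(H) ← 0.705·0.4787 / (0.705·0.4787 + 0.155·0.5213) = 0.33751/0.41831 = 0.8069.
Update on result 3 ('positive'): P(H) ← 0.705·0.8069 / (0.705·0.8069 + 0.155·0.1931) = 0.56883/0.59877 = 0.9500.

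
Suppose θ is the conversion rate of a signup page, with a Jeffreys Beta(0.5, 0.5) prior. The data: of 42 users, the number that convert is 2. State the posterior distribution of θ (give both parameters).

Observing 2 successes and 40 failures updates Beta(0.5, 0.5) by adding the success and failure counts to the two shape parameters: α = 0.5+2 = 2.5, β = 0.5+40 = 40.5.

Posterior: Beta(2.5, 40.5)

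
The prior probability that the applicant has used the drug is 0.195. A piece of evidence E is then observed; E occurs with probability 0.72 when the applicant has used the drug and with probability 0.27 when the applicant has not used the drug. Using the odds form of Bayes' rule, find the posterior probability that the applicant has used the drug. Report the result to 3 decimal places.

Posterior probability ≈ 0.392

Prior odds = 0.195/(1−0.195) = 0.24224.
Likelihood ratio for E = 0.72/0.27 = 2.6667.
Posterior odds = prior odds × LR = 0.64596.
Posterior probability = odds/(1+odds) = 0.64596/1.6460 = 0.392.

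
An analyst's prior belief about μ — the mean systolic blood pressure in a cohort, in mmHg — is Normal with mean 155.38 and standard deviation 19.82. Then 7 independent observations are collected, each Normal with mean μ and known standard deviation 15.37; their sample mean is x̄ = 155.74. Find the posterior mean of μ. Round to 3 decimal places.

Posterior mean ≈ 155.712

With known σ, the Normal prior is conjugate. Weight on the data is w = (n/σ²)/(n/σ² + 1/τ₀²) = 0.0296313/(0.0296313+0.00254561) = 0.92089.
Posterior mean = w·x̄ + (1−w)·μ₀ = 0.92089·155.74 + 0.079113·155.38 = 155.712.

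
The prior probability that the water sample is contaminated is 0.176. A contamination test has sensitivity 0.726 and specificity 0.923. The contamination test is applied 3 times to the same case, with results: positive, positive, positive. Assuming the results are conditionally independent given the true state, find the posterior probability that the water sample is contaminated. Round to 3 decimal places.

Posterior P(H) ≈ 0.994

With H the event that the water sample is contaminated, the joint likelihood of the observed sequence is P(data|H) = 0.726·0.726·0.726 = 0.38266 and P(data|¬H) = 0.077·0.077·0.077 = 0.00045653.
Bayes: P(H|data) = 0.176·0.38266 / (0.176·0.38266 + 0.824·0.00045653) = 0.067348/0.067724 = 0.9944.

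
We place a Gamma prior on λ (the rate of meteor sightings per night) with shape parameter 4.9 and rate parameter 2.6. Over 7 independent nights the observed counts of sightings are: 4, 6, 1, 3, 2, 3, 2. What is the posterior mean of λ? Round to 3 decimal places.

Total count ∑xᵢ = 21 over n = 7 nights.
Gamma is conjugate to the Poisson likelihood: posterior is Gamma(shape = 4.9+21 = 25.9, rate = 2.6+7 = 9.6).
Posterior mean = shape/rate = 25.9/9.6 = 2.698.

Posterior mean ≈ 2.698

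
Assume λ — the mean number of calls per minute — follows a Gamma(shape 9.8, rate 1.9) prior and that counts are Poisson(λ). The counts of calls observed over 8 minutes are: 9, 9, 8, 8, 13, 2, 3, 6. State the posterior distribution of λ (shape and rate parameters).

Posterior: Gamma(shape=67.8, rate=9.9)

The Poisson likelihood adds the total count to the shape and the number of exposure periods to the rate. Here ∑xᵢ = 58 and n = 8, so shape 9.8→67.8 and rate 1.9→9.9.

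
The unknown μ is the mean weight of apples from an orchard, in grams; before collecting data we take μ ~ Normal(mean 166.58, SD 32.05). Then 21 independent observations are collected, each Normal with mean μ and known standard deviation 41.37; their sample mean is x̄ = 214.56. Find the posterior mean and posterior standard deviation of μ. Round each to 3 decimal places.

Posterior mean ≈ 211.033; posterior SD ≈ 8.690

Prior precision 1/τ₀² = 1/32.05² = 0.00097352; data precision n/σ² = 21/41.37² = 0.0122701.
Posterior precision = 0.00097352 + 0.0122701 = 0.0132436, giving posterior SD = 1/√0.0132436 = 8.690.
Posterior mean = (0.00097352·166.58 + 0.0122701·214.56) / 0.0132436 = 211.033.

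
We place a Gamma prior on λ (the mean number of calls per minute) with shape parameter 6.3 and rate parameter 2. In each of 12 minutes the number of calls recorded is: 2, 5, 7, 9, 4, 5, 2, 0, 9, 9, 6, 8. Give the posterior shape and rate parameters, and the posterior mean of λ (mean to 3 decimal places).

Posterior: Gamma(shape=72.3, rate=14); mean ≈ 5.164

The Poisson likelihood adds the total count to the shape and the number of exposure periods to the rate. Here ∑xᵢ = 66 and n = 12, so shape 6.3→72.3 and rate 2→14.
Posterior mean = shape/rate = 72.3/14 = 5.164.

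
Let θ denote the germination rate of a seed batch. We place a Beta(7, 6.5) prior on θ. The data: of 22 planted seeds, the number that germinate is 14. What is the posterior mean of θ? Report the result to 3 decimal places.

The binomial likelihood is conjugate to the Beta prior: with 14 successes and 8 failures, the posterior is Beta(7+14, 6.5+8) = Beta(21, 14.5).
Posterior mean = α/(α+β) = 21/35.5 = 0.592.

Posterior mean ≈ 0.592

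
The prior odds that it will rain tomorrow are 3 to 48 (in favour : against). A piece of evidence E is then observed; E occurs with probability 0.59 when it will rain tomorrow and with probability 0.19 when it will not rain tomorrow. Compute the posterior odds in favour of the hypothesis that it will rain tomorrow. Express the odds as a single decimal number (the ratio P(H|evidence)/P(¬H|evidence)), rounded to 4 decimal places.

Prior odds = 3/48 = 0.062500.
Likelihood ratio for E = 0.59/0.19 = 3.1053.
Posterior odds = prior odds × LR = 0.19408.

Posterior odds ≈ 0.1941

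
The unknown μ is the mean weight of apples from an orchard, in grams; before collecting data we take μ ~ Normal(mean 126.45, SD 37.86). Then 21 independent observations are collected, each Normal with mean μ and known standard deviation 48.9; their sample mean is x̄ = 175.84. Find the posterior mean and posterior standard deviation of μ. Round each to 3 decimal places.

Prior precision 1/τ₀² = 1/37.86² = 0.00069765; data precision n/σ² = 21/48.9² = 0.00878216.
Posterior precision = 0.00069765 + 0.00878216 = 0.00947982, giving posterior SD = 1/√0.00947982 = 10.271.
Posterior mean = (0.00069765·126.45 + 0.00878216·175.84) / 0.00947982 = 172.205.

Posterior mean ≈ 172.205; posterior SD ≈ 10.271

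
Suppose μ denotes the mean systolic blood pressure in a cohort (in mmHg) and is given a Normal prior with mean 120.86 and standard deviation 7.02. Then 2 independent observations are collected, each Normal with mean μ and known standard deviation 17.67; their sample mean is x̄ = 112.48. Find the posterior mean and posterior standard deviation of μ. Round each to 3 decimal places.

With known σ, the Normal prior is conjugate. Weight on the data is w = (n/σ²)/(n/σ² + 1/τ₀²) = 0.00640556/(0.00640556+0.0202920) = 0.23993.
Posterior mean = w·x̄ + (1−w)·μ₀ = 0.23993·112.48 + 0.76007·120.86 = 118.849. Posterior variance = 1/(0.00640556+0.0202920) = 37.4566, so SD = 6.120.

Posterior mean ≈ 118.849; posterior SD ≈ 6.120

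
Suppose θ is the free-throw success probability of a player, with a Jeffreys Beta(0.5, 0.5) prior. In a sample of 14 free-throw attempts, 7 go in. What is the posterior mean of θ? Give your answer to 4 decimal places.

Posterior mean ≈ 0.5000

Observing 7 successes and 7 failures updates Beta(0.5, 0.5) by adding the success and failure counts to the two shape parameters: α = 0.5+7 = 7.5, β = 0.5+7 = 7.5.
E[θ | data] = 7.5/(7.5+7.5) = 0.5000.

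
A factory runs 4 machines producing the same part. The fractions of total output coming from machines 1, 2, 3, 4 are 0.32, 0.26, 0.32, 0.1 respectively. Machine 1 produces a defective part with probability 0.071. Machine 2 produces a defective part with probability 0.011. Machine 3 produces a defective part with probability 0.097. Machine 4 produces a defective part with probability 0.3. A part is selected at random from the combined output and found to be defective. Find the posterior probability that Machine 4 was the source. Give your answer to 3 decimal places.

Posterior probability ≈ 0.346

P(defective|M1) = 0.071; P(defective|M2) = 0.011; P(defective|M3) = 0.097; P(defective|M4) = 0.3.
Prior × likelihood for each source: 0.32·0.071=0.02272, 0.26·0.011=0.002860, 0.32·0.097=0.03104, 0.1·0.3=0.03000. Summing gives P(defective) = 0.086620.
P(Machine 4 | defective) = 0.03000 / 0.086620 = 0.346.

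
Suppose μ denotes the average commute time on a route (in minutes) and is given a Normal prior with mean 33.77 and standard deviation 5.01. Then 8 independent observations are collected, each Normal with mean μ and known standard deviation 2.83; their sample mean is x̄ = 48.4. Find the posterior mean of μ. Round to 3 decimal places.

Posterior mean ≈ 47.839

With known σ, the Normal prior is conjugate. Weight on the data is w = (n/σ²)/(n/σ² + 1/τ₀²) = 0.998889/(0.998889+0.0398405) = 0.96164.
Posterior mean = w·x̄ + (1−w)·μ₀ = 0.96164·48.4 + 0.038355·33.77 = 47.839.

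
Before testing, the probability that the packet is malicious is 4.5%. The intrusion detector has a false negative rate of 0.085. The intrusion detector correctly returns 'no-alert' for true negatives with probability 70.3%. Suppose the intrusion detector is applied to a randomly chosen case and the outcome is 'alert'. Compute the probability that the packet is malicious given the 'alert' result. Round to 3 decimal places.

Write H for 'the packet is malicious'. Prior odds H:¬H = 0.045/0.955 = 0.047120. For the 'alert' outcome, the likelihood ratio is 0.915/0.297 = 3.0808.
Posterior odds = 0.047120 × 3.0808 = 0.14517, so P(H|E) = 0.14517/(1+0.14517) = 0.127.

P(H | E) ≈ 0.127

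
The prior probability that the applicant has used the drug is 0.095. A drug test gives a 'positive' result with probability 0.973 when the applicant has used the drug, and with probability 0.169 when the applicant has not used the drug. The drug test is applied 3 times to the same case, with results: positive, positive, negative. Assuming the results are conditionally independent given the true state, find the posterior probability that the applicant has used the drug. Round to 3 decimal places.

Posterior P(H) ≈ 0.102

With H the event that the applicant has used the drug, the joint likelihood of the observed sequence is P(data|H) = 0.973·0.973·0.027 = 0.025562 and P(data|¬H) = 0.169·0.169·0.831 = 0.023734.
Bayes: P(H|data) = 0.095·0.025562 / (0.095·0.025562 + 0.905·0.023734) = 0.0024284/0.023908 = 0.1016.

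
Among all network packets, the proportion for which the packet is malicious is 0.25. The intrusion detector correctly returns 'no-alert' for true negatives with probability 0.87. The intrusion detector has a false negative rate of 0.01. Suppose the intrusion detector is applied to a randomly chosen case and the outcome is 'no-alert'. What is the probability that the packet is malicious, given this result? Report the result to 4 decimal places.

Write H for 'the packet is malicious'. Prior odds H:¬H = 0.25/0.75 = 0.33333. For the 'no-alert' outcome, the likelihood ratio is 0.01/0.87 = 0.011494.
Posterior odds = 0.33333 × 0.011494 = 0.0038314, so P(H|E) = 0.0038314/(1+0.0038314) = 0.0038.

P(H | E) ≈ 0.0038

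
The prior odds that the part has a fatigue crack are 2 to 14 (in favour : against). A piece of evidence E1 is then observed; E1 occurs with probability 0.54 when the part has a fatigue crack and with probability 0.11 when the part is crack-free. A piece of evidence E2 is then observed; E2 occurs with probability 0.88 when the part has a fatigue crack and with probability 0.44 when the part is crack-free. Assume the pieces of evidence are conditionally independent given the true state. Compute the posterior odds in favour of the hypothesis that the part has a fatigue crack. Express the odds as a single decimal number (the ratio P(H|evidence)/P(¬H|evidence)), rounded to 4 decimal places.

Prior odds = 2/14 = 0.14286. In log-odds, ln(0.14286) = -1.9459.
Add log likelihood ratios: ln(4.9091) + ln(2.0000) = 2.2842.
Posterior log-odds = 0.33833, so posterior odds = exp(0.33833) = 1.4026.

Posterior odds ≈ 1.4026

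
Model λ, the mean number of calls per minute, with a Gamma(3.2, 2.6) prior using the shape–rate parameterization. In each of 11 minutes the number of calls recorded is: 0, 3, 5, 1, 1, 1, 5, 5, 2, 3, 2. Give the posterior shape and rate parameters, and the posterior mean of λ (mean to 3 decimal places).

The Poisson likelihood adds the total count to the shape and the number of exposure periods to the rate. Here ∑xᵢ = 28 and n = 11, so shape 3.2→31.2 and rate 2.6→13.6.
E[λ | data] = 31.2/13.6 = 2.294.

Posterior: Gamma(shape=31.2, rate=13.6); mean ≈ 2.294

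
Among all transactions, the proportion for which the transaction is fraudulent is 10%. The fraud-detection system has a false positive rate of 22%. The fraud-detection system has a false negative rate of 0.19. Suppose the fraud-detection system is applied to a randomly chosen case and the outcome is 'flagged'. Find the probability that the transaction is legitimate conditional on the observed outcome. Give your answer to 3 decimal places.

Write H for 'the transaction is fraudulent'. Prior odds H:¬H = 0.1/0.9 = 0.11111. For the 'flagged' outcome, the likelihood ratio is 0.81/0.22 = 3.6818.
Posterior odds = 0.11111 × 3.6818 = 0.40909, so P(H|E) = 0.40909/(1+0.40909) = 0.290. Then P(¬H|E) = 1 − 0.290 = 0.710.

P(¬H | E) ≈ 0.710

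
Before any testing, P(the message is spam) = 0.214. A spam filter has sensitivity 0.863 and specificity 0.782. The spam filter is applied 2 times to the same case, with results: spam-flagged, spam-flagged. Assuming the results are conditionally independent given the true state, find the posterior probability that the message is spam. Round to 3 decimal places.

With H the event that the message is spam, the joint likelihood of the observed sequence is P(data|H) = 0.863·0.863 = 0.74477 and P(data|¬H) = 0.218·0.218 = 0.047524.
Bayes: P(H|data) = 0.214·0.74477 / (0.214·0.74477 + 0.786·0.047524) = 0.15938/0.19673 = 0.8101.

Posterior P(H) ≈ 0.810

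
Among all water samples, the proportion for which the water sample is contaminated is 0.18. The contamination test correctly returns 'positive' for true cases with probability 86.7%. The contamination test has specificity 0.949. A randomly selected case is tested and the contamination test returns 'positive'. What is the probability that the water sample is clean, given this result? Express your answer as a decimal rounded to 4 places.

Write H for 'the water sample is contaminated'. Prior odds H:¬H = 0.18/0.82 = 0.21951. For the 'positive' outcome, the likelihood ratio is 0.867/0.051 = 17.000.
Posterior odds = 0.21951 × 17.000 = 3.7317, so P(H|E) = 3.7317/(1+3.7317) = 0.7887. Then P(¬H|E) = 1 − 0.7887 = 0.2113.

P(¬H | E) ≈ 0.2113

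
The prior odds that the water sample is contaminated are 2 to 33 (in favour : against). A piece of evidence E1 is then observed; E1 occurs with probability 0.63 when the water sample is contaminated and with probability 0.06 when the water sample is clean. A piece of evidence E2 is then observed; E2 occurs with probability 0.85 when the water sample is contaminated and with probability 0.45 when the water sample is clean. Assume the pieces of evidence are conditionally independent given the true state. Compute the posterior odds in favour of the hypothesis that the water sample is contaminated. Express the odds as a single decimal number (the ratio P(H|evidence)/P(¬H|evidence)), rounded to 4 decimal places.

Posterior odds ≈ 1.2020

Prior odds = 2/33 = 0.060606. In log-odds, ln(0.060606) = -2.8034.
Add log likelihood ratios: ln(10.500) + ln(1.8889) = 2.9874.
Posterior log-odds = 0.18400, so posterior odds = exp(0.18400) = 1.2020.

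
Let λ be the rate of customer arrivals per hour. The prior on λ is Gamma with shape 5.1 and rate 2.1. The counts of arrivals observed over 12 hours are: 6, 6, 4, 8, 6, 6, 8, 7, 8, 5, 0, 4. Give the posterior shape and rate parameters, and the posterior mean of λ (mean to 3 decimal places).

Posterior: Gamma(shape=73.1, rate=14.1); mean ≈ 5.184

Total count ∑xᵢ = 68 over n = 12 hours.
Gamma is conjugate to the Poisson likelihood: posterior is Gamma(shape = 5.1+68 = 73.1, rate = 2.1+12 = 14.1).
E[λ | data] = 73.1/14.1 = 5.184.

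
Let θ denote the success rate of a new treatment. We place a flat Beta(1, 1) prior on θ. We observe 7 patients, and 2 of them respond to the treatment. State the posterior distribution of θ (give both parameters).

Posterior: Beta(3, 6)

Observing 2 successes and 5 failures updates Beta(1, 1) by adding the success and failure counts to the two shape parameters: α = 1+2 = 3, β = 1+5 = 6.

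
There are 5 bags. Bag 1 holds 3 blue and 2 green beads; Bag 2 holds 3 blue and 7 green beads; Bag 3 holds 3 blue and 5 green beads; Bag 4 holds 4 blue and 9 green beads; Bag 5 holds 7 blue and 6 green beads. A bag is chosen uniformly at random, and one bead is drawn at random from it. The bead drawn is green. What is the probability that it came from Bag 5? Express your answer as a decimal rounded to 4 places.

Posterior probability ≈ 0.1603

P(green|Bag 1) = 0.4; P(green|Bag 2) = 0.7; P(green|Bag 3) = 0.625; P(green|Bag 4) = 0.6923; P(green|Bag 5) = 0.4615.
Prior × likelihood for each source: 0.2·0.4=0.08000, 0.2·0.7=0.1400, 0.2·0.625=0.1250, 0.2·0.6923=0.1385, 0.2·0.4615=0.09231. Summing gives P(green) = 0.57577.
P(Bag 5 | green) = 0.09231 / 0.57577 = 0.1603.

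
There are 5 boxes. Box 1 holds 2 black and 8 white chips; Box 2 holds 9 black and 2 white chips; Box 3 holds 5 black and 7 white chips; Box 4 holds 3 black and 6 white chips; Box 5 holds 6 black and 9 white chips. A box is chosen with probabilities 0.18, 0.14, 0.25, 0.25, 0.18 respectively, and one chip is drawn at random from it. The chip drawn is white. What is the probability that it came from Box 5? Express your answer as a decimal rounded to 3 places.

Posterior probability ≈ 0.183

P(white|Box 1) = 0.8; P(white|Box 2) = 0.1818; P(white|Box 3) = 0.5833; P(white|Box 4) = 0.6667; P(white|Box 5) = 0.6.
Prior × likelihood for each source: 0.18·0.8=0.1440, 0.14·0.1818=0.02545, 0.25·0.5833=0.1458, 0.25·0.6667=0.1667, 0.18·0.6=0.1080. Summing gives P(white) = 0.58995.
P(Box 5 | white) = 0.1080 / 0.58995 = 0.183.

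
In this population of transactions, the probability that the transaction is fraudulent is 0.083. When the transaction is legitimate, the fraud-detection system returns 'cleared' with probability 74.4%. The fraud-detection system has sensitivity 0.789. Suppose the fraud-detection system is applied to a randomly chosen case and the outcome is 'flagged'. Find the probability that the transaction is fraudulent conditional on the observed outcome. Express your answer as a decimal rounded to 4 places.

Let H be the event that the transaction is fraudulent. P(H) = 0.083, so P(¬H) = 0.917. With E the 'flagged' result, P(E|H) = 0.789 and P(E|¬H) = 0.256.
P(E) = 0.789·0.083 + 0.256·0.917 = 0.065487 + 0.23475 = 0.30024.
By Bayes' theorem, P(H|E) = 0.065487 / 0.30024 = 0.2181.

P(H | E) ≈ 0.2181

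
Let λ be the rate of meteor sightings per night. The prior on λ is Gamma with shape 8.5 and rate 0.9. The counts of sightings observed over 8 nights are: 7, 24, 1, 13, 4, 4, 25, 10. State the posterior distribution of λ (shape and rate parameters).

Posterior: Gamma(shape=96.5, rate=8.9)

Total count ∑xᵢ = 88 over n = 8 nights.
Gamma is conjugate to the Poisson likelihood: posterior is Gamma(shape = 8.5+88 = 96.5, rate = 0.9+8 = 8.9).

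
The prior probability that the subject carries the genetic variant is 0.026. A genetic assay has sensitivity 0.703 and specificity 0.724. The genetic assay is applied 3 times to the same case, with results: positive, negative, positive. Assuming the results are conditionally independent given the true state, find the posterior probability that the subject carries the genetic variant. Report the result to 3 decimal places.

Posterior P(H) ≈ 0.066

With H the event that the subject carries the genetic variant, the joint likelihood of the observed sequence is P(data|H) = 0.703·0.297·0.703 = 0.14678 and P(data|¬H) = 0.276·0.724·0.276 = 0.055151.
Bayes: P(H|data) = 0.026·0.14678 / (0.026·0.14678 + 0.974·0.055151) = 0.0038163/0.057534 = 0.0663.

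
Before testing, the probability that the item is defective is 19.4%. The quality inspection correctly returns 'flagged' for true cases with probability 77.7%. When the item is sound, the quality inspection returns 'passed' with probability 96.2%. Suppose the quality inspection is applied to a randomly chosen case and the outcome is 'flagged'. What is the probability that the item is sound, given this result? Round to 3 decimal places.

Let H be the event that the item is defective. P(H) = 0.194, so P(¬H) = 0.806. With E the 'flagged' result, P(E|H) = 0.777 and P(E|¬H) = 0.038.
P(E) = 0.777·0.194 + 0.038·0.806 = 0.15074 + 0.030628 = 0.18137.
By Bayes' theorem, P(H|E) = 0.15074 / 0.18137 = 0.831. Hence P(¬H|E) = 1 − 0.831 = 0.169.

P(¬H | E) ≈ 0.169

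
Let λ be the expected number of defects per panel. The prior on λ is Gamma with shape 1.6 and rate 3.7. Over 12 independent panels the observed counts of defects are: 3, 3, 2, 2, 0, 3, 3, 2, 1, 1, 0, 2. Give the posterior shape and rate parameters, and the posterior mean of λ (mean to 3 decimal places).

The Poisson likelihood adds the total count to the shape and the number of exposure periods to the rate. Here ∑xᵢ = 22 and n = 12, so shape 1.6→23.6 and rate 3.7→15.7.
E[λ | data] = 23.6/15.7 = 1.503.

Posterior: Gamma(shape=23.6, rate=15.7); mean ≈ 1.503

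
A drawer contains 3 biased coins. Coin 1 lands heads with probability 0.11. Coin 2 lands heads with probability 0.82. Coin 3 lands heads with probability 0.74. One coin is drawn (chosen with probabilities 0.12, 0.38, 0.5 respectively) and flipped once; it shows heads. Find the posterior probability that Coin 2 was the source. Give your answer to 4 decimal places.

Posterior probability ≈ 0.4485

Tabulate prior·likelihood by source: [1] prior 0.12, lik 0.11, product 0.01320; [2] prior 0.38, lik 0.82, product 0.3116; [3] prior 0.5, lik 0.74, product 0.3700.
Normalizing constant = 0.69480; the posterior for Coin 2 is its product over the sum, 0.3116/0.69480 = 0.4485.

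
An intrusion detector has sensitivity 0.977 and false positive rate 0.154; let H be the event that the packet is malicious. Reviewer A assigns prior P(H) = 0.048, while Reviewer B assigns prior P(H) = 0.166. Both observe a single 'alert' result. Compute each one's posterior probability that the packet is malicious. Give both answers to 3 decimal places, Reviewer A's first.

Reviewer A: 0.242; Reviewer B: 0.558

The likelihood ratio for an 'alert' result is 0.977/0.154 = 6.3442.
Reviewer A: prior odds 0.048/0.952 = 0.050420; posterior odds 0.31987; posterior probability 0.242.
Reviewer B: prior odds 0.166/0.834 = 0.19904; posterior odds 1.2627; posterior probability 0.558.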